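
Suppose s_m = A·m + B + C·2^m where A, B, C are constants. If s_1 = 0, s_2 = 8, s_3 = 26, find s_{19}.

At m = 1, 2, 3: A + B + 2C = 0; 2A + B + 4C = 8; 3A + B + 8C = 26.
Subtracting the first from the second: A + 2C = 8.
Subtracting the second from the third: A + 4C = 18.
Solving: C = 5, A = -2, then B = -8.
Hence s_{19} = -2·19 + (-8) + 5·524288 = 2621394.

2621394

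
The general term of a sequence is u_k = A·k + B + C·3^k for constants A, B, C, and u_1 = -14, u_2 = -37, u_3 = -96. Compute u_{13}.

Plug in k = 1, 2, 3: A + B + 3C = -14; 2A + B + 9C = -37; 3A + B + 27C = -96.
Subtracting the first from the second: A + 6C = -23.
Subtracting the second from the third: A + 18C = -59.
Solving: C = -3, A = -5, then B = 0.
So u_k = -5·k + 0 + (-3)·3^k; at k=13 this is -4783034.

-4783034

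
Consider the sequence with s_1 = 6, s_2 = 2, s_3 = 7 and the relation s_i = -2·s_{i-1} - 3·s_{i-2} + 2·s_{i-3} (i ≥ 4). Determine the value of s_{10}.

Applying the relation repeatedly:
s_4 = -8; s_5 = -1; s_6 = 40; s_7 = -93; s_8 = 64; s_9 = 231; s_{10} = -840.

-840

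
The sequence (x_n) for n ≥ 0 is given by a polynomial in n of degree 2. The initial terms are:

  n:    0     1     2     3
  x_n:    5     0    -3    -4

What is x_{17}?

1st diffs: -5, -3, -1.
2nd diffs: 2, 2 (constant).
Newton forward-difference form: x_n = 5 + (-5)·C(n,1) + 2·C(n,2).
At n = 17: n = 17, so x_{17} = 5 - 85 + 272 = 192.

192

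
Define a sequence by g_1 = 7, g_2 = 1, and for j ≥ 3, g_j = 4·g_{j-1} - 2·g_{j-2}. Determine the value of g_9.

-20240

Step forward from the initial values:
g_3 = -10  g_4 = -42  g_5 = -148  g_6 = -508  g_7 = -1736  g_8 = -5928  g_9 = -20240.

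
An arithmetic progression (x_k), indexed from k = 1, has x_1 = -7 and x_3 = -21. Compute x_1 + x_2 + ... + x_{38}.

-5187

Common difference d = (-21 - (-7)) / (3 - 1) = -7.
x_k = -7 + (k - 1)·(-7).
x_{38} = -266; S = 38·(-7 + (-266))/2 = -5187.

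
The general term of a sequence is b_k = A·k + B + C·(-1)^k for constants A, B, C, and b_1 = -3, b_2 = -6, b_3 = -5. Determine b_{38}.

-42

Plug in k = 1, 2, 3: A + B - C = -3; 2A + B + C = -6; 3A + B - C = -5.
Subtracting the first from the second: A + 2C = -3.
Subtracting the second from the third: A - 2C = 1.
Solving: C = -1, A = -1, then B = -3.
So b_k = -1·k + (-3) + (-1)·(-1)^k; at k=38 this is -42.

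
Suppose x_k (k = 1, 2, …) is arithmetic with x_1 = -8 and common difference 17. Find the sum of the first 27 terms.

x_k = -8 + (k - 1)·17.
x_{27} = 434; S = 27·(-8 + 434)/2 = 5751.

5751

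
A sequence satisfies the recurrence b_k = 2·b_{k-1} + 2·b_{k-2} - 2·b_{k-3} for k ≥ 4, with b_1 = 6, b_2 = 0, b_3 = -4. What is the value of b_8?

-784

Compute successive terms:
b_4 = -20; b_5 = -48; b_6 = -128; b_7 = -312; b_8 = -784.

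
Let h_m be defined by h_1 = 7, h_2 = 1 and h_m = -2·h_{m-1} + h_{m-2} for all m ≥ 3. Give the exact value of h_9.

775

Step forward from the initial values:
h_3 = 5;  h_4 = -9;  h_5 = 23;  h_6 = -55;  h_7 = 133;  h_8 = -321;  h_9 = 775.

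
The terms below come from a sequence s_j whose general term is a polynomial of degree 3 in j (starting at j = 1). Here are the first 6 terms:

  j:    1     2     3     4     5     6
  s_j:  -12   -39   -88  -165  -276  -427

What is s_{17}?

1st diffs: -27, -49, -77, -111, -151.
2nd diffs: -22, -28, -34, -40.
3rd diffs: -6, -6, -6 (constant).
Newton forward-difference form: s_j = -12 + (-27)·C(j-1,1) + (-22)·C(j-1,2) + (-6)·C(j-1,3).
At j = 17: j-1 = 16, so s_{17} = -12 - 432 - 2640 - 3360 = -6444.

-6444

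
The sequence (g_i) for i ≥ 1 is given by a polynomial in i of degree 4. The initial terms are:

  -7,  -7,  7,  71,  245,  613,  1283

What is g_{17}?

65513

1st diffs: 0, 14, 64, 174, 368, 670.
2nd diffs: 14, 50, 110, 194, 302.
3rd diffs: 36, 60, 84, 108.
4th diffs: 24, 24, 24 (constant).
Newton forward-difference form: g_i = -7 + 14·C(i-1,2) + 36·C(i-1,3) + 24·C(i-1,4).
At i = 17: i-1 = 16, so g_{17} = -7 + 1680 + 20160 + 43680 = 65513.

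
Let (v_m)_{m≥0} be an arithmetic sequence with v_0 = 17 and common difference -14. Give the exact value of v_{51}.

v_m = 17 + (m - 0)·(-14).
v_{51} = 17 + 51·(-14) = -697.

-697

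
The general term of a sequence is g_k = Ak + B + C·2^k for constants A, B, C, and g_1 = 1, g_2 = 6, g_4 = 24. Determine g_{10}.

Plug in k = 1, 2, 4: A + B + 2C = 1; 2A + B + 4C = 6; 4A + B + 16C = 24.
Subtracting the first from the second: A + 2C = 5.
Subtracting the second from the third: 2A + 12C = 18.
Solving: C = 1, A = 3, then B = -4.
Hence g_{10} = 3·10 + (-4) + 1·1024 = 1050.

1050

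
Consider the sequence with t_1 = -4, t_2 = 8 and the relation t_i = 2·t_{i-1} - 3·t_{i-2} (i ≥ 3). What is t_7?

t_3 = 28  t_4 = 32  t_5 = -20  t_6 = -136  t_7 = -212.

-212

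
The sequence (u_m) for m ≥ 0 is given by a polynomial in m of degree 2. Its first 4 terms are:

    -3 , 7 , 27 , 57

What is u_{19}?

1897

1st diffs: 10, 20, 30.
2nd diffs: 10, 10 (constant).
Newton forward-difference form: u_m = -3 + 10·C(m,1) + 10·C(m,2).
At m = 19: m = 19, so u_{19} = -3 + 190 + 1710 = 1897.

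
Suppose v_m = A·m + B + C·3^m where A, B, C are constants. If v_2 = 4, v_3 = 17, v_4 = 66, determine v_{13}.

1594263

The three given values yield: 2A + B + 9C = 4; 3A + B + 27C = 17; 4A + B + 81C = 66.
Subtracting the first from the second: A + 18C = 13.
Subtracting the second from the third: A + 54C = 49.
Solving: C = 1, A = -5, then B = 5.
Therefore v_{13} = -65 + 5 + 1·1594323 = 1594263.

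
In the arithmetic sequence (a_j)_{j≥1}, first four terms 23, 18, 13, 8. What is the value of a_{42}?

Common difference d = -5.
a_j = 23 + (j - 1)·(-5).
a_{42} = 23 + 41·(-5) = -182.

-182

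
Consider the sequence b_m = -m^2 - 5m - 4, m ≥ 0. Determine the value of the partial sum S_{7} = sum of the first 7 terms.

-224

Over m = 0..6: Σm = 21, Σm² = 91.
Total = (-1)·91 + (-5)·21 + (-4)·7 = -224.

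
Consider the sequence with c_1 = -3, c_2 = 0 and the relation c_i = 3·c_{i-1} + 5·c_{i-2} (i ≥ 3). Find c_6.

-855

Iterate the recurrence:
c_3 = -15; c_4 = -45; c_5 = -210; c_6 = -855.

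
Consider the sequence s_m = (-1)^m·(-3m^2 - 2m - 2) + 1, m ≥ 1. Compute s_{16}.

-801

(-1)^16 = 1; -3m^2 - 2m - 2 at m=16 is -802; so s_{16} = -801.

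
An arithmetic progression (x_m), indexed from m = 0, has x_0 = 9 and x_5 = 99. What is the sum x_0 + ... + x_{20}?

3969

Common difference d = (99 - 9) / (5 - 0) = 18.
x_m = 9 + (m - 0)·18.
x_{20} = 369; S = 21·(9 + 369)/2 = 3969.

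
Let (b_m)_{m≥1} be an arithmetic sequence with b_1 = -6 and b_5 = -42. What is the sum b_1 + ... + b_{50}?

-11325

Common difference d = (-42 - (-6)) / (5 - 1) = -9.
b_m = -6 + (m - 1)·(-9).
b_{50} = -447; S = 50·(-6 + (-447))/2 = -11325.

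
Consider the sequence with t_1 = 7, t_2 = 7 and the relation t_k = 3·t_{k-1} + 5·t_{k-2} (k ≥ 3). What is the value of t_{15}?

1477738136

Iterate the recurrence:
t_3 = 56;  t_4 = 203;  t_5 = 889;  …;  t_{12} = 20051738;  t_{13} = 84068719;  t_{14} = 352464847;  t_{15} = 1477738136.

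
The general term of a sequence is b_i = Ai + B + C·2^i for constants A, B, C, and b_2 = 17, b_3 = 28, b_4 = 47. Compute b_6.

At i = 2, 3, 4: 2A + B + 4C = 17; 3A + B + 8C = 28; 4A + B + 16C = 47.
Subtracting the first from the second: A + 4C = 11.
Subtracting the second from the third: A + 8C = 19.
Solving: C = 2, A = 3, then B = 3.
So b_i = 3·i + 3 + 2·2^i; at i=6 this is 149.

149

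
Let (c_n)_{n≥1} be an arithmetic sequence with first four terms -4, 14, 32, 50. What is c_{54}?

Common difference d = 18.
c_n = -4 + (n - 1)·18.
c_{54} = -4 + 53·18 = 950.

950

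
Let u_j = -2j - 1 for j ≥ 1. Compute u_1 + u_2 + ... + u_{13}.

Over j = 1..13: Σj = 91.
Total = (-2)·91 + (-1)·13 = -195.

-195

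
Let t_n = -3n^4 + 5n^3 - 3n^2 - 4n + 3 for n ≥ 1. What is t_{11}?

t_{11} = -3·11^4 + 5·11^3 - 3·11^2 - 4·11 + 3 = -37672.

-37672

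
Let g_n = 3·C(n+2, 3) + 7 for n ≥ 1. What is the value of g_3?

37

C(5, 3) = 10, so g_3 = 37.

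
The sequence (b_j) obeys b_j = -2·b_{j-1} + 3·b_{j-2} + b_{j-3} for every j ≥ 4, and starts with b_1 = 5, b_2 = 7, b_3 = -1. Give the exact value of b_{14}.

913942

Step forward from the initial values:
b_4 = 28; b_5 = -52; b_6 = 187; …; b_{11} = -36976; b_{12} = 107788; b_{13} = -313777; b_{14} = 913942.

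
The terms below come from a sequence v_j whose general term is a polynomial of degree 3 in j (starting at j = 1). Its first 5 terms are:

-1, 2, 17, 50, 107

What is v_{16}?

4034

1st diffs: 3, 15, 33, 57.
2nd diffs: 12, 18, 24.
3rd diffs: 6, 6 (constant).
Newton forward-difference form: v_j = -1 + 3·C(j-1,1) + 12·C(j-1,2) + 6·C(j-1,3).
At j = 16: j-1 = 15, so v_{16} = -1 + 45 + 1260 + 2730 = 4034.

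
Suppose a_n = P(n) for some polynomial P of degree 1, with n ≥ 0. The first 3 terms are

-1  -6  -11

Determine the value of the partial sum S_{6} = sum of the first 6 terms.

1st diffs: -5, -5 (constant).
So a_n = -5n - 1.
Continuing: -16, -21, -26.
Summing n = 0..5 (6 terms) gives -81.

-81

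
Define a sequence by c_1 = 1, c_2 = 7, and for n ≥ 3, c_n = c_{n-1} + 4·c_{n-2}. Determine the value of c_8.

1527

Step forward from the initial values:
c_3 = 11;  c_4 = 39;  c_5 = 83;  c_6 = 239;  c_7 = 571;  c_8 = 1527.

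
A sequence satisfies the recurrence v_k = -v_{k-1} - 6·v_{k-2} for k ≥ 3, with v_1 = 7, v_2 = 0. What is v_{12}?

v_3 = -42; v_4 = 42; v_5 = 210; v_6 = -462; v_7 = -798; v_8 = 3570; v_9 = 1218; v_{10} = -22638; v_{11} = 15330; v_{12} = 120498.

120498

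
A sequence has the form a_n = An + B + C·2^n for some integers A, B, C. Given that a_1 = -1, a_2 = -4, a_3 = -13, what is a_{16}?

-196558

At n = 1, 2, 3: A + B + 2C = -1; 2A + B + 4C = -4; 3A + B + 8C = -13.
Subtracting the first from the second: A + 2C = -3.
Subtracting the second from the third: A + 4C = -9.
Solving: C = -3, A = 3, then B = 2.
Therefore a_{16} = 48 + 2 + (-3)·65536 = -196558.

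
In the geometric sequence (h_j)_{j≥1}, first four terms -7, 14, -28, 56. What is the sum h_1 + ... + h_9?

-1197

Common ratio r = -2.
h_j = (-7)·(-2)^(j-1).
S = (-7)·((-2)^9 - 1)/(-2 - 1) = (-7)·(-512 - 1)/(-3) = -1197.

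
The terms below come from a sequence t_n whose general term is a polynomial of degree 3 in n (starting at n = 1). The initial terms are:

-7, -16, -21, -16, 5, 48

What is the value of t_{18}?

1st diffs: -9, -5, 5, 21, 43.
2nd diffs: 4, 10, 16, 22.
3rd diffs: 6, 6, 6 (constant).
So t_n = n^3 - 4n^2 - 4n.
Evaluating at n = 18 gives t_{18} = 4464.

4464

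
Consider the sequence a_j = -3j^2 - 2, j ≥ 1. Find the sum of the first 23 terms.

Over j = 1..23: Σj = 276, Σj² = 4324.
Total = (-3)·4324 + (-2)·23 = -13018.

-13018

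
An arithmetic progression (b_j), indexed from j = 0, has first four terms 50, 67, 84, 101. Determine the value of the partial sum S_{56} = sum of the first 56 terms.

28980

Common difference d = 17.
b_j = 50 + (j - 0)·17.
b_{55} = 985; S = 56·(50 + 985)/2 = 28980.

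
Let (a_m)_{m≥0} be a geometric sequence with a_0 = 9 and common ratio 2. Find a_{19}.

a_m = 9·2^(m-0).
a_{19} = 9·2^19 = 4718592.

4718592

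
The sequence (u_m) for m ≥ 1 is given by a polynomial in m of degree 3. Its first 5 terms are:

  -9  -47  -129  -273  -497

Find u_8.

-1829

1st diffs: -38, -82, -144, -224.
2nd diffs: -44, -62, -80.
3rd diffs: -18, -18 (constant).
Newton forward-difference form: u_m = -9 + (-38)·C(m-1,1) + (-44)·C(m-1,2) + (-18)·C(m-1,3).
At m = 8: m-1 = 7, so u_8 = -9 - 266 - 924 - 630 = -1829.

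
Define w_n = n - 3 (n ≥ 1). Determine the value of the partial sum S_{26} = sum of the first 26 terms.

Over n = 1..26: Σn = 351.
Total = (1)·351 + (-3)·26 = 273.

273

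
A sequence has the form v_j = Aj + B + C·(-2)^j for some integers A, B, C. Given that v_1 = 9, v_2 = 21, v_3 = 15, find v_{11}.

Plug in j = 1, 2, 3: A + B - 2C = 9; 2A + B + 4C = 21; 3A + B - 8C = 15.
Subtracting the first from the second: A + 6C = 12.
Subtracting the second from the third: A - 12C = -6.
Solving: C = 1, A = 6, then B = 5.
Therefore v_{11} = 66 + 5 + 1·(-2048) = -1977.

-1977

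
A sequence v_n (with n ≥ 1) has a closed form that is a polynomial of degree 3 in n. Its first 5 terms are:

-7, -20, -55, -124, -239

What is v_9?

1st diffs: -13, -35, -69, -115.
2nd diffs: -22, -34, -46.
3rd diffs: -12, -12 (constant).
Newton forward-difference form: v_n = -7 + (-13)·C(n-1,1) + (-22)·C(n-1,2) + (-12)·C(n-1,3).
At n = 9: n-1 = 8, so v_9 = -7 - 104 - 616 - 672 = -1399.

-1399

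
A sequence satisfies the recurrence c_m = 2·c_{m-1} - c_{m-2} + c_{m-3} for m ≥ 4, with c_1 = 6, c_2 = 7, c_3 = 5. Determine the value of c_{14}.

3117

c_4 = 9; c_5 = 20; c_6 = 36; …; c_{11} = 577; c_{12} = 1012; c_{13} = 1776; c_{14} = 3117.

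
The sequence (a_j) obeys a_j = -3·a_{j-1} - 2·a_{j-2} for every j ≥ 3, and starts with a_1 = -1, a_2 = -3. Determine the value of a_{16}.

-131067

Step forward from the initial values:
a_3 = 11;  a_4 = -27;  a_5 = 59;  …;  a_{13} = 16379;  a_{14} = -32763;  a_{15} = 65531;  a_{16} = -131067.
(Characteristic roots are -1 and -2.)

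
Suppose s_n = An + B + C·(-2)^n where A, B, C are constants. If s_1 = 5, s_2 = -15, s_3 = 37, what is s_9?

At n = 1, 2, 3: A + B - 2C = 5; 2A + B + 4C = -15; 3A + B - 8C = 37.
Subtracting the first from the second: A + 6C = -20.
Subtracting the second from the third: A - 12C = 52.
Solving: C = -4, A = 4, then B = -7.
Hence s_9 = 4·9 + (-7) + (-4)·(-512) = 2077.

2077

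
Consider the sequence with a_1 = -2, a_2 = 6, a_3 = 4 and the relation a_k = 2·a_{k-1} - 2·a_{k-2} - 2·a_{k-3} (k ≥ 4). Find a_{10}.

Compute successive terms:
a_4 = 0; a_5 = -20; a_6 = -48; a_7 = -56; a_8 = 24; a_9 = 256; a_{10} = 576.

576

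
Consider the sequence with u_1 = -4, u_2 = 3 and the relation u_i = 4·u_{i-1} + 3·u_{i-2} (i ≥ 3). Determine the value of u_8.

3681

u_3 = 0;  u_4 = 9;  u_5 = 36;  u_6 = 171;  u_7 = 792;  u_8 = 3681.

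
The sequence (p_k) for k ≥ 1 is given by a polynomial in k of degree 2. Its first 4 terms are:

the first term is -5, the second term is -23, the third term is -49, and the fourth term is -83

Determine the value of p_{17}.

1st diffs: -18, -26, -34.
2nd diffs: -8, -8 (constant).
Newton forward-difference form: p_k = -5 + (-18)·C(k-1,1) + (-8)·C(k-1,2).
At k = 17: k-1 = 16, so p_{17} = -5 - 288 - 960 = -1253.

-1253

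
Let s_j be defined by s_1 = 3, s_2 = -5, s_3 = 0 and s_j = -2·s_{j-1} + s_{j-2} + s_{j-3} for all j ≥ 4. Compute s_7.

-3

Applying the relation repeatedly:
s_4 = -2, s_5 = -1, s_6 = 0, s_7 = -3.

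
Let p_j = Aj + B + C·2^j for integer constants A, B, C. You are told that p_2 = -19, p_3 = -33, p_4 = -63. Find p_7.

Plug in j = 2, 3, 4: 2A + B + 4C = -19; 3A + B + 8C = -33; 4A + B + 16C = -63.
Subtracting the first from the second: A + 4C = -14.
Subtracting the second from the third: A + 8C = -30.
Solving: C = -4, A = 2, then B = -7.
Therefore p_7 = 14 + (-7) + (-4)·128 = -505.

-505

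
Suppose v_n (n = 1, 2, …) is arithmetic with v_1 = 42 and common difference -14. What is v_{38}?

v_n = 42 + (n - 1)·(-14).
v_{38} = 42 + 37·(-14) = -476.

-476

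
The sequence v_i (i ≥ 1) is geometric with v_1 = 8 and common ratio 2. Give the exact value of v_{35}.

137438953472

v_i = 8·2^(i-1).
v_{35} = 8·2^34 = 137438953472.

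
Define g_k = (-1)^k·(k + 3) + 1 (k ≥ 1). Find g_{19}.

(-1)^19 = -1; k + 3 at k=19 is 22; so g_{19} = -21.

-21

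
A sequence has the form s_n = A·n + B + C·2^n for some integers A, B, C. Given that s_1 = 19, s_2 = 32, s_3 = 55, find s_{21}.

Write the equations: A + B + 2C = 19; 2A + B + 4C = 32; 3A + B + 8C = 55.
Subtracting the first from the second: A + 2C = 13.
Subtracting the second from the third: A + 4C = 23.
Solving: C = 5, A = 3, then B = 6.
So s_n = 3·n + 6 + 5·2^n; at n=21 this is 10485829.

10485829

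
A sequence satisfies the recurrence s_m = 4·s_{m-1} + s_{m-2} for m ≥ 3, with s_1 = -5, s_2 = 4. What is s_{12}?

Step forward from the initial values:
s_3 = 11;  s_4 = 48;  s_5 = 203;  s_6 = 860;  s_7 = 3643;  s_8 = 15432;  s_9 = 65371;  s_{10} = 276916;  s_{11} = 1173035;  s_{12} = 4969056.

4969056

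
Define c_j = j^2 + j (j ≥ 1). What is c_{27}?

756

c_{27} = 1·27^2 + 1·27 = 756.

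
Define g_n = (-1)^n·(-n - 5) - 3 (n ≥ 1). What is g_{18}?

(-1)^18 = 1; -n - 5 at n=18 is -23; so g_{18} = -26.

-26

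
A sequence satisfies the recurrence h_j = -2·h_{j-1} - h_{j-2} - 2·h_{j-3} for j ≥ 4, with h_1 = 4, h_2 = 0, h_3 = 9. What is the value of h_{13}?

Iterate the recurrence:
h_4 = -26, h_5 = 43, h_6 = -78, h_7 = 165, h_8 = -338, h_9 = 667, h_{10} = -1326, h_{11} = 2661, h_{12} = -5330, h_{13} = 10651.

10651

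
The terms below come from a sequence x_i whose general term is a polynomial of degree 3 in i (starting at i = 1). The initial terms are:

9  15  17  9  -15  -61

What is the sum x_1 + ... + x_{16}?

1st diffs: 6, 2, -8, -24, -46.
2nd diffs: -4, -10, -16, -22.
3rd diffs: -6, -6, -6 (constant).
So x_i = -i^3 + 4i^2 + i + 5.
Continuing: …, -135, -243, -391, -585, …, x_{16} = -3051.
Summing i = 1..16 (16 terms) gives -12296.

-12296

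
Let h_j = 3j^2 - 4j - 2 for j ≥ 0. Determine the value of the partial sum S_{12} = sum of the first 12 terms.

Over j = 0..11: Σj = 66, Σj² = 506.
Total = (3)·506 + (-4)·66 + (-2)·12 = 1230.

1230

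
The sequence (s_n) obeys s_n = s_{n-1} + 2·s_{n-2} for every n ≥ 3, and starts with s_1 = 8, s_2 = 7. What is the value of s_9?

1283

Step forward from the initial values:
s_3 = 23;  s_4 = 37;  s_5 = 83;  s_6 = 157;  s_7 = 323;  s_8 = 637;  s_9 = 1283.
(Characteristic roots are 2 and -1.)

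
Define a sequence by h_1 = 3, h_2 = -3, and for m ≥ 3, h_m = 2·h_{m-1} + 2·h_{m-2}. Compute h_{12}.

-14688

Step forward from the initial values:
h_3 = 0  h_4 = -6  h_5 = -12  h_6 = -36  h_7 = -96  h_8 = -264  h_9 = -720  h_{10} = -1968  h_{11} = -5376  h_{12} = -14688.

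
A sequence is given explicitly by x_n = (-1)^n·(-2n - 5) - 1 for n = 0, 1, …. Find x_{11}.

26

(-1)^11 = -1; -2n - 5 at n=11 is -27; so x_{11} = 26.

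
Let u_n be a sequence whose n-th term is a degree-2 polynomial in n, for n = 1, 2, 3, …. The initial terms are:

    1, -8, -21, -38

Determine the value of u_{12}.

1st diffs: -9, -13, -17.
2nd diffs: -4, -4 (constant).
So u_n = -2n^2 - 3n + 6.
Evaluating at n = 12 gives u_{12} = -318.

-318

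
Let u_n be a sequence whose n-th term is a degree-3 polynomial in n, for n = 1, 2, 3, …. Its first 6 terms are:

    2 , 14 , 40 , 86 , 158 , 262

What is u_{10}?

1st diffs: 12, 26, 46, 72, 104.
2nd diffs: 14, 20, 26, 32.
3rd diffs: 6, 6, 6 (constant).
Newton forward-difference form: u_n = 2 + 12·C(n-1,1) + 14·C(n-1,2) + 6·C(n-1,3).
At n = 10: n-1 = 9, so u_{10} = 2 + 108 + 504 + 504 = 1118.

1118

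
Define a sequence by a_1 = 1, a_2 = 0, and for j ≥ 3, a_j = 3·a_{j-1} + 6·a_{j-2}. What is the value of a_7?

Iterate the recurrence:
a_3 = 6; a_4 = 18; a_5 = 90; a_6 = 378; a_7 = 1674.

1674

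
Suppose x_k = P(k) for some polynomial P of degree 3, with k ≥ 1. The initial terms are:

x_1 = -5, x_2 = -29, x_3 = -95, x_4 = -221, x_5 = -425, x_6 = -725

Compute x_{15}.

1st diffs: -24, -66, -126, -204, -300.
2nd diffs: -42, -60, -78, -96.
3rd diffs: -18, -18, -18 (constant).
So x_k = -3k^3 - 3k^2 + 6k - 5.
Evaluating at k = 15 gives x_{15} = -10715.

-10715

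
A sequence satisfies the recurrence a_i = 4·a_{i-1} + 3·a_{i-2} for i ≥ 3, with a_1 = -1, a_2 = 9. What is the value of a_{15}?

3444385857

Step forward from the initial values:
a_3 = 33, a_4 = 159, a_5 = 735, …, a_{12} = 34351359, a_{13} = 159587871, a_{14} = 741405561, a_{15} = 3444385857.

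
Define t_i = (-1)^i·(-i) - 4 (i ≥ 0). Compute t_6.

(-1)^6 = 1; -i at i=6 is -6; so t_6 = -10.

-10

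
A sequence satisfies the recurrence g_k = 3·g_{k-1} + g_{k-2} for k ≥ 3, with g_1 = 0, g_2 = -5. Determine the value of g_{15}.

Iterate the recurrence:
g_3 = -15; g_4 = -50; g_5 = -165; …; g_{12} = -707405; g_{13} = -2336400; g_{14} = -7716605; g_{15} = -25486215.

-25486215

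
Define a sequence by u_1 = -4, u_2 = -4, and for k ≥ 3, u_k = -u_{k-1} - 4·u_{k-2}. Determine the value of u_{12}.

Iterate the recurrence:
u_3 = 20;  u_4 = -4;  u_5 = -76;  u_6 = 92;  u_7 = 212;  u_8 = -580;  u_9 = -268;  u_{10} = 2588;  u_{11} = -1516;  u_{12} = -8836.

-8836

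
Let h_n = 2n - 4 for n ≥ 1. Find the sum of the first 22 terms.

418

Over n = 1..22: Σn = 253.
Total = (2)·253 + (-4)·22 = 418.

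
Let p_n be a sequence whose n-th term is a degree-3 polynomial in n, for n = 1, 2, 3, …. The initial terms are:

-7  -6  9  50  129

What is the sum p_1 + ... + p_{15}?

22750

1st diffs: 1, 15, 41, 79.
2nd diffs: 14, 26, 38.
3rd diffs: 12, 12 (constant).
So p_n = 2n^3 - 5n^2 + 2n - 6.
Continuing: …, 258, 449, 714, 1065, …, p_{15} = 5649.
Summing n = 1..15 (15 terms) gives 22750.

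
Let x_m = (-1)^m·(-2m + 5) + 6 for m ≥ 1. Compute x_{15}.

(-1)^15 = -1; -2m + 5 at m=15 is -25; so x_{15} = 31.

31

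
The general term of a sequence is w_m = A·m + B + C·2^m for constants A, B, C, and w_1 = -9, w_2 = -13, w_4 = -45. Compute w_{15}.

Write the equations: A + B + 2C = -9; 2A + B + 4C = -13; 4A + B + 16C = -45.
Subtracting the first from the second: A + 2C = -4.
Subtracting the second from the third: 2A + 12C = -32.
Solving: C = -3, A = 2, then B = -5.
So w_m = 2·m + (-5) + (-3)·2^m; at m=15 this is -98279.

-98279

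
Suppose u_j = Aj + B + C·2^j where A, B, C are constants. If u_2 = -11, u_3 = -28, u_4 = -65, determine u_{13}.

The three given values yield: 2A + B + 4C = -11; 3A + B + 8C = -28; 4A + B + 16C = -65.
Subtracting the first from the second: A + 4C = -17.
Subtracting the second from the third: A + 8C = -37.
Solving: C = -5, A = 3, then B = 3.
Hence u_{13} = 3·13 + 3 + (-5)·8192 = -40918.

-40918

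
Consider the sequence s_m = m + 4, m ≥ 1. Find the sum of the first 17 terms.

221

Over m = 1..17: Σm = 153.
Total = (1)·153 + (4)·17 = 221.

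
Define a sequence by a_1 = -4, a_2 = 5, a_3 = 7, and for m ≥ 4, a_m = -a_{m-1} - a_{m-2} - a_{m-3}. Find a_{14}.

5

Iterate the recurrence:
a_4 = -8; a_5 = -4; a_6 = 5; …; a_{11} = 7; a_{12} = -8; a_{13} = -4; a_{14} = 5.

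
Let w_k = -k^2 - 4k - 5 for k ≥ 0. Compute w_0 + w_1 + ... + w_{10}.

Over k = 0..10: Σk = 55, Σk² = 385.
Total = (-1)·385 + (-4)·55 + (-5)·11 = -660.

-660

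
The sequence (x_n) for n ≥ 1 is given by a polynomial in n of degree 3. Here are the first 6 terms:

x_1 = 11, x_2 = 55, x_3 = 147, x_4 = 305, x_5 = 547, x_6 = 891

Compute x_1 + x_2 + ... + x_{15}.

51195

1st diffs: 44, 92, 158, 242, 344.
2nd diffs: 48, 66, 84, 102.
3rd diffs: 18, 18, 18 (constant).
Newton forward-difference form: x_n = 11 + 44·C(n-1,1) + 48·C(n-1,2) + 18·C(n-1,3).
Continuing: …, 1355, 1957, 2715, 3647, …, x_{15} = 11547.
Summing n = 1..15 (15 terms) gives 51195.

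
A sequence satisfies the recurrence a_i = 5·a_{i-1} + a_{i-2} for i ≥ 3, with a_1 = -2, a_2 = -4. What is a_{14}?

-1624692164

Step forward from the initial values:
a_3 = -22;  a_4 = -114;  a_5 = -592;  …;  a_{11} = -11604352;  a_{12} = -60256554;  a_{13} = -312887122;  a_{14} = -1624692164.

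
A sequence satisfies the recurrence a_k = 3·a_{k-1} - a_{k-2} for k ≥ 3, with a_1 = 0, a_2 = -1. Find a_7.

-144

a_3 = -3, a_4 = -8, a_5 = -21, a_6 = -55, a_7 = -144.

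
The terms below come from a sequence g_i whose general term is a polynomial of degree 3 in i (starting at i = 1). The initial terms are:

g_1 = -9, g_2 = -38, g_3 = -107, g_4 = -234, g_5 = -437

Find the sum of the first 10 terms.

-9975

1st diffs: -29, -69, -127, -203.
2nd diffs: -40, -58, -76.
3rd diffs: -18, -18 (constant).
Newton forward-difference form: g_i = -9 + (-29)·C(i-1,1) + (-40)·C(i-1,2) + (-18)·C(i-1,3).
Continuing: …, -734, -1143, -1682, -2369, …, g_{10} = -3222.
Summing i = 1..10 (10 terms) gives -9975.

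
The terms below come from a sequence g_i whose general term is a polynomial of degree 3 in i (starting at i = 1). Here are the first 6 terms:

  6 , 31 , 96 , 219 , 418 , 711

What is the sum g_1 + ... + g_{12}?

1st diffs: 25, 65, 123, 199, 293.
2nd diffs: 40, 58, 76, 94.
3rd diffs: 18, 18, 18 (constant).
Newton forward-difference form: g_i = 6 + 25·C(i-1,1) + 40·C(i-1,2) + 18·C(i-1,3).
Continuing: …, 1116, 1651, 2334, 3183, …, g_{12} = 5451.
Summing i = 1..12 (12 terms) gives 19432.

19432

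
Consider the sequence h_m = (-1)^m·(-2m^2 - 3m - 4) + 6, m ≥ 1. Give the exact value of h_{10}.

(-1)^10 = 1; -2m^2 - 3m - 4 at m=10 is -234; so h_{10} = -228.

-228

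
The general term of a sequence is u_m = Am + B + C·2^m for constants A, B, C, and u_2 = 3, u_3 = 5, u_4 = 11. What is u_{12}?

At m = 2, 3, 4: 2A + B + 4C = 3; 3A + B + 8C = 5; 4A + B + 16C = 11.
Subtracting the first from the second: A + 4C = 2.
Subtracting the second from the third: A + 8C = 6.
Solving: C = 1, A = -2, then B = 3.
Hence u_{12} = -2·12 + 3 + 1·4096 = 4075.

4075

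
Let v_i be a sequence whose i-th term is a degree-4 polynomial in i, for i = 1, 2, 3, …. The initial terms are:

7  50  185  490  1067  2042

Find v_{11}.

1st diffs: 43, 135, 305, 577, 975.
2nd diffs: 92, 170, 272, 398.
3rd diffs: 78, 102, 126.
4th diffs: 24, 24 (constant).
Newton forward-difference form: v_i = 7 + 43·C(i-1,1) + 92·C(i-1,2) + 78·C(i-1,3) + 24·C(i-1,4).
At i = 11: i-1 = 10, so v_{11} = 7 + 430 + 4140 + 9360 + 5040 = 18977.

18977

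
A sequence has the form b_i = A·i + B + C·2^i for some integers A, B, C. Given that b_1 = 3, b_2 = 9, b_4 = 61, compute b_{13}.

Write the equations: A + B + 2C = 3; 2A + B + 4C = 9; 4A + B + 16C = 61.
Subtracting the first from the second: A + 2C = 6.
Subtracting the second from the third: 2A + 12C = 52.
Solving: C = 5, A = -4, then B = -3.
Therefore b_{13} = -52 + (-3) + 5·8192 = 40905.

40905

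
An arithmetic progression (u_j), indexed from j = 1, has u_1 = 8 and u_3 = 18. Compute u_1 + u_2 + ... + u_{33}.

Common difference d = (18 - 8) / (3 - 1) = 5.
u_j = 8 + (j - 1)·5.
u_{33} = 168; S = 33·(8 + 168)/2 = 2904.

2904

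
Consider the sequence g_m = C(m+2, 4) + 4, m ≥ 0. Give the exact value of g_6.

74

C(8, 4) = 70, so g_6 = 74.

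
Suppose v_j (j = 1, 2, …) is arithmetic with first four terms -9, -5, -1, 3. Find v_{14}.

43

Common difference d = 4.
v_j = -9 + (j - 1)·4.
v_{14} = -9 + 13·4 = 43.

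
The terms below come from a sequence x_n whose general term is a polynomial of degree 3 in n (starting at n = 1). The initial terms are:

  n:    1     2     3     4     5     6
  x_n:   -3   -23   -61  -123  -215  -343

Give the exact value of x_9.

-1003

1st diffs: -20, -38, -62, -92, -128.
2nd diffs: -18, -24, -30, -36.
3rd diffs: -6, -6, -6 (constant).
So x_n = -n^3 - 3n^2 - 4n + 5.
Evaluating at n = 9 gives x_9 = -1003.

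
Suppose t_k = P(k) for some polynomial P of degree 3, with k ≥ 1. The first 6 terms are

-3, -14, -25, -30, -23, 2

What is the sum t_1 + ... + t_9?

1st diffs: -11, -11, -5, 7, 25.
2nd diffs: 0, 6, 12, 18.
3rd diffs: 6, 6, 6 (constant).
Newton forward-difference form: t_k = -3 + (-11)·C(k-1,1) + 6·C(k-1,3).
Continuing: 51, 130, 245.
Summing k = 1..9 (9 terms) gives 333.

333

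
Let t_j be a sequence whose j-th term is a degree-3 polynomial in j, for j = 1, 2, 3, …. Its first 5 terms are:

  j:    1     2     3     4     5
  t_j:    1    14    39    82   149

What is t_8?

554

1st diffs: 13, 25, 43, 67.
2nd diffs: 12, 18, 24.
3rd diffs: 6, 6 (constant).
So t_j = j^3 + 6j - 6.
Evaluating at j = 8 gives t_8 = 554.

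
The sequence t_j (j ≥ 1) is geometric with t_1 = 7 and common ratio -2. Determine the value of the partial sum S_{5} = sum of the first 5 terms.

t_j = 7·(-2)^(j-1).
S = 7·((-2)^5 - 1)/(-2 - 1) = 7·(-32 - 1)/(-3) = 77.

77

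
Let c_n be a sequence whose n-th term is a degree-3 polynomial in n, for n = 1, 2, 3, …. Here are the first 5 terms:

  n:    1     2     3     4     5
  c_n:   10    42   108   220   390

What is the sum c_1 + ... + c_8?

3720

1st diffs: 32, 66, 112, 170.
2nd diffs: 34, 46, 58.
3rd diffs: 12, 12 (constant).
So c_n = 2n^3 + 5n^2 + 3n.
Continuing: 630, 952, 1368.
Summing n = 1..8 (8 terms) gives 3720.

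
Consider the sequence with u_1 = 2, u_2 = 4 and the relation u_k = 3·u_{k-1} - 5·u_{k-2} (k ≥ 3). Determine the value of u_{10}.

Step forward from the initial values:
u_3 = 2  u_4 = -14  u_5 = -52  u_6 = -86  u_7 = 2  u_8 = 436  u_9 = 1298  u_{10} = 1714.

1714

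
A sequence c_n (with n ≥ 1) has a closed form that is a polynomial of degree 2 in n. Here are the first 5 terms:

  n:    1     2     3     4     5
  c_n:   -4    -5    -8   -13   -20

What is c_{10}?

1st diffs: -1, -3, -5, -7.
2nd diffs: -2, -2, -2 (constant).
So c_n = -n^2 + 2n - 5.
Evaluating at n = 10 gives c_{10} = -85.

-85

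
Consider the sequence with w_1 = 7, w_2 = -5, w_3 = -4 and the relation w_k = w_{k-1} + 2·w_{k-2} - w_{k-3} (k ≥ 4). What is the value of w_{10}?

-594

Compute successive terms:
w_4 = -21; w_5 = -24; w_6 = -62; w_7 = -89; w_8 = -189; w_9 = -305; w_{10} = -594.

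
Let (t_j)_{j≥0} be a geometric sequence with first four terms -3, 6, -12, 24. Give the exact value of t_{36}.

Common ratio r = -2.
t_j = (-3)·(-2)^(j-0).
t_{36} = (-3)·(-2)^36 = -206158430208.

-206158430208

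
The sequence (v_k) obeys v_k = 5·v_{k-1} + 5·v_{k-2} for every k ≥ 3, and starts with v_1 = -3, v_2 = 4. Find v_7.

8625

Compute successive terms:
v_3 = 5; v_4 = 45; v_5 = 250; v_6 = 1475; v_7 = 8625.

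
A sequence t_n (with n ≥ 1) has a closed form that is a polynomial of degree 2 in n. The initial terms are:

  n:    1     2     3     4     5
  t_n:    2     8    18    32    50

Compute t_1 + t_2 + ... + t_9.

570

1st diffs: 6, 10, 14, 18.
2nd diffs: 4, 4, 4 (constant).
Newton forward-difference form: t_n = 2 + 6·C(n-1,1) + 4·C(n-1,2).
Continuing: 72, 98, 128, 162.
Summing n = 1..9 (9 terms) gives 570.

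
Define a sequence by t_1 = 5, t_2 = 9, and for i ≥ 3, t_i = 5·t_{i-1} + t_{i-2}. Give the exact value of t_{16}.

Step forward from the initial values:
t_3 = 50;  t_4 = 259;  t_5 = 1345;  …;  t_{13} = 710866525;  t_{14} = 3691233009;  t_{15} = 19167031570;  t_{16} = 99526390859.

99526390859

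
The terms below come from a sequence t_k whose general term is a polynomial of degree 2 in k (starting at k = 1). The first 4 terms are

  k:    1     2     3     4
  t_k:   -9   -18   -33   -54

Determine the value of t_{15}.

-681

1st diffs: -9, -15, -21.
2nd diffs: -6, -6 (constant).
Newton forward-difference form: t_k = -9 + (-9)·C(k-1,1) + (-6)·C(k-1,2).
At k = 15: k-1 = 14, so t_{15} = -9 - 126 - 546 = -681.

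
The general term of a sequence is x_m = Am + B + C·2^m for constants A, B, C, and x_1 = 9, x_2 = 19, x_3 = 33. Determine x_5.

93

Write the equations: A + B + 2C = 9; 2A + B + 4C = 19; 3A + B + 8C = 33.
Subtracting the first from the second: A + 2C = 10.
Subtracting the second from the third: A + 4C = 14.
Solving: C = 2, A = 6, then B = -1.
So x_m = 6·m + (-1) + 2·2^m; at m=5 this is 93.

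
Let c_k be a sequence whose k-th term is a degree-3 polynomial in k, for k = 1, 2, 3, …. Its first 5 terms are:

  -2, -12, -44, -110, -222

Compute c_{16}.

-7922

1st diffs: -10, -32, -66, -112.
2nd diffs: -22, -34, -46.
3rd diffs: -12, -12 (constant).
So c_k = -2k^3 + k^2 + k - 2.
Evaluating at k = 16 gives c_{16} = -7922.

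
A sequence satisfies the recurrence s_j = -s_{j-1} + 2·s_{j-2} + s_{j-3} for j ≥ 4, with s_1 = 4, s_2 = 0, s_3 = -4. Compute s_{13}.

Compute successive terms:
s_4 = 8, s_5 = -16, s_6 = 28, s_7 = -52, s_8 = 92, s_9 = -168, s_{10} = 300, s_{11} = -544, s_{12} = 976, s_{13} = -1764.

-1764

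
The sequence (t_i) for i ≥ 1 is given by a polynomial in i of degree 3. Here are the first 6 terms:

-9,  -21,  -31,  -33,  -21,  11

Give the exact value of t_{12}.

1st diffs: -12, -10, -2, 12, 32.
2nd diffs: 2, 8, 14, 20.
3rd diffs: 6, 6, 6 (constant).
Newton forward-difference form: t_i = -9 + (-12)·C(i-1,1) + 2·C(i-1,2) + 6·C(i-1,3).
At i = 12: i-1 = 11, so t_{12} = -9 - 132 + 110 + 990 = 959.

959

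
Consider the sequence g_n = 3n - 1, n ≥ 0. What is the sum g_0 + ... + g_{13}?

Over n = 0..13: Σn = 91.
Total = (3)·91 + (-1)·14 = 259.

259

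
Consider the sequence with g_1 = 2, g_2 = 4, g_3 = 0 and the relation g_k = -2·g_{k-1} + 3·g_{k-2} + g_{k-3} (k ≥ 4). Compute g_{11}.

-17610

Iterate the recurrence:
g_4 = 14;  g_5 = -24;  g_6 = 90;  g_7 = -238;  g_8 = 722;  g_9 = -2068;  g_{10} = 6064;  g_{11} = -17610.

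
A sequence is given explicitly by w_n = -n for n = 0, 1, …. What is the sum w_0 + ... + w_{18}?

-171

Over n = 0..18: Σn = 171.
Total = (-1)·171 = -171.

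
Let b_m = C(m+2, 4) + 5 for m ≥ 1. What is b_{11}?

720

C(13, 4) = 715, so b_{11} = 720.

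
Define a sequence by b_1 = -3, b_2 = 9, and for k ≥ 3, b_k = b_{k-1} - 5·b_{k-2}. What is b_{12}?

Iterate the recurrence:
b_3 = 24, b_4 = -21, b_5 = -141, b_6 = -36, b_7 = 669, b_8 = 849, b_9 = -2496, b_{10} = -6741, b_{11} = 5739, b_{12} = 39444.

39444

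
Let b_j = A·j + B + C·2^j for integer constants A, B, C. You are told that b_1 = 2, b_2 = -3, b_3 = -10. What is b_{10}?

-1047

Write the equations: A + B + 2C = 2; 2A + B + 4C = -3; 3A + B + 8C = -10.
Subtracting the first from the second: A + 2C = -5.
Subtracting the second from the third: A + 4C = -7.
Solving: C = -1, A = -3, then B = 7.
Hence b_{10} = -3·10 + 7 + (-1)·1024 = -1047.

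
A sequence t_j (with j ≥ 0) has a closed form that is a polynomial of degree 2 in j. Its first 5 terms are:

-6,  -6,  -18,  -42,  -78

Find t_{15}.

-1266

1st diffs: 0, -12, -24, -36.
2nd diffs: -12, -12, -12 (constant).
So t_j = -6j^2 + 6j - 6.
Evaluating at j = 15 gives t_{15} = -1266.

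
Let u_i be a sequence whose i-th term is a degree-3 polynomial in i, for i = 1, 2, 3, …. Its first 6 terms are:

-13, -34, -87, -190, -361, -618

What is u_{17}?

1st diffs: -21, -53, -103, -171, -257.
2nd diffs: -32, -50, -68, -86.
3rd diffs: -18, -18, -18 (constant).
So u_i = -3i^3 + 2i^2 - 6i - 6.
Evaluating at i = 17 gives u_{17} = -14269.

-14269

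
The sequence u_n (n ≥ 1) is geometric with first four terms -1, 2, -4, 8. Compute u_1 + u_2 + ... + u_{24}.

Common ratio r = -2.
u_n = (-1)·(-2)^(n-1).
S = (-1)·((-2)^24 - 1)/(-2 - 1) = (-1)·(16777216 - 1)/(-3) = 5592405.

5592405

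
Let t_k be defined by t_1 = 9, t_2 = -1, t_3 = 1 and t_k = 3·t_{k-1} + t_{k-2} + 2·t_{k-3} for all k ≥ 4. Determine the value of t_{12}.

Applying the relation repeatedly:
t_4 = 20  t_5 = 59  t_6 = 199  t_7 = 696  t_8 = 2405  t_9 = 8309  t_{10} = 28724  t_{11} = 99291  t_{12} = 343215.

343215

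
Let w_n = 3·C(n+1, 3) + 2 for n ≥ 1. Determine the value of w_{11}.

662

C(12, 3) = 220, so w_{11} = 662.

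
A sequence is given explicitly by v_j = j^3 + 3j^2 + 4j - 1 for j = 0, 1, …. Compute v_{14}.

3387

v_{14} = 1·14^3 + 3·14^2 + 4·14 - 1 = 3387.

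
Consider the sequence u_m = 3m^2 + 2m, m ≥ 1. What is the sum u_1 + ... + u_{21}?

10395

Over m = 1..21: Σm = 231, Σm² = 3311.
Total = (3)·3311 + (2)·231 = 10395.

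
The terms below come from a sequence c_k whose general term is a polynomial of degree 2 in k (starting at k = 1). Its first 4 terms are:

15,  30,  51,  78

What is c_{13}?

591

1st diffs: 15, 21, 27.
2nd diffs: 6, 6 (constant).
So c_k = 3k^2 + 6k + 6.
Evaluating at k = 13 gives c_{13} = 591.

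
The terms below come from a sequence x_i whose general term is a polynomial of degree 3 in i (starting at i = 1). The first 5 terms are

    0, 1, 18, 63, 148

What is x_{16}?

7155

1st diffs: 1, 17, 45, 85.
2nd diffs: 16, 28, 40.
3rd diffs: 12, 12 (constant).
So x_i = 2i^3 - 4i^2 - i + 3.
Evaluating at i = 16 gives x_{16} = 7155.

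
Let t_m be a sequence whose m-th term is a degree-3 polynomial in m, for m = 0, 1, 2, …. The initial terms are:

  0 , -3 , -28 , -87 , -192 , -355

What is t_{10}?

1st diffs: -3, -25, -59, -105, -163.
2nd diffs: -22, -34, -46, -58.
3rd diffs: -12, -12, -12 (constant).
Newton forward-difference form: t_m = (-3)·C(m,1) + (-22)·C(m,2) + (-12)·C(m,3).
At m = 10: m = 10, so t_{10} = -30 - 990 - 1440 = -2460.

-2460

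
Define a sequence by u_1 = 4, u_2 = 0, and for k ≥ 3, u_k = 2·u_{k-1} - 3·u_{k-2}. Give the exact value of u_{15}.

u_3 = -12;  u_4 = -24;  u_5 = -12;  …;  u_{12} = 264;  u_{13} = 3156;  u_{14} = 5520;  u_{15} = 1572.

1572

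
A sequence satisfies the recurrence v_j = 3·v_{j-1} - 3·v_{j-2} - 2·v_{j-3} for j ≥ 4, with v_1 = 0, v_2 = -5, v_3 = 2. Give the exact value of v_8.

Compute successive terms:
v_4 = 21  v_5 = 67  v_6 = 134  v_7 = 159  v_8 = -59.

-59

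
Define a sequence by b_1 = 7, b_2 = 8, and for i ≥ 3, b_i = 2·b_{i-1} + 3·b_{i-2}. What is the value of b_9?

24607

b_3 = 37, b_4 = 98, b_5 = 307, b_6 = 908, b_7 = 2737, b_8 = 8198, b_9 = 24607.
(Characteristic roots are 3 and -1.)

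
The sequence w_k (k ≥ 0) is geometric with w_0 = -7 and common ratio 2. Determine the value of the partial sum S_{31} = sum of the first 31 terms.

w_k = (-7)·2^(k-0).
S = (-7)·(2^31 - 1)/(2 - 1) = (-7)·(2147483648 - 1)/(1) = -15032385529.

-15032385529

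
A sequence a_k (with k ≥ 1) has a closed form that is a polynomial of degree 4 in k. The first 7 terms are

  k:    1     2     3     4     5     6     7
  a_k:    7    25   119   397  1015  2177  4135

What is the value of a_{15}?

94535

1st diffs: 18, 94, 278, 618, 1162, 1958.
2nd diffs: 76, 184, 340, 544, 796.
3rd diffs: 108, 156, 204, 252.
4th diffs: 48, 48, 48 (constant).
Newton forward-difference form: a_k = 7 + 18·C(k-1,1) + 76·C(k-1,2) + 108·C(k-1,3) + 48·C(k-1,4).
At k = 15: k-1 = 14, so a_{15} = 7 + 252 + 6916 + 39312 + 48048 = 94535.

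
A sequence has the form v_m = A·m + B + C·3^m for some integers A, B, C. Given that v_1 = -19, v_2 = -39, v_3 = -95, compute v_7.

-6583

The three given values yield: A + B + 3C = -19; 2A + B + 9C = -39; 3A + B + 27C = -95.
Subtracting the first from the second: A + 6C = -20.
Subtracting the second from the third: A + 18C = -56.
Solving: C = -3, A = -2, then B = -8.
So v_m = -2·m + (-8) + (-3)·3^m; at m=7 this is -6583.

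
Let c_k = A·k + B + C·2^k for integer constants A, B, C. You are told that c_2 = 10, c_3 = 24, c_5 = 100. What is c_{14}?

Write the equations: 2A + B + 4C = 10; 3A + B + 8C = 24; 5A + B + 32C = 100.
Subtracting the first from the second: A + 4C = 14.
Subtracting the second from the third: 2A + 24C = 76.
Solving: C = 3, A = 2, then B = -6.
Hence c_{14} = 2·14 + (-6) + 3·16384 = 49174.

49174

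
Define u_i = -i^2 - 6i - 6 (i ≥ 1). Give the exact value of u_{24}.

-726

u_{24} = -1·24^2 - 6·24 - 6 = -726.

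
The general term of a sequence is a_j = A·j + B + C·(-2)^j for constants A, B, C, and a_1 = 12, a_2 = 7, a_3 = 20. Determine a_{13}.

8214

The three given values yield: A + B - 2C = 12; 2A + B + 4C = 7; 3A + B - 8C = 20.
Subtracting the first from the second: A + 6C = -5.
Subtracting the second from the third: A - 12C = 13.
Solving: C = -1, A = 1, then B = 9.
Hence a_{13} = 1·13 + 9 + (-1)·(-8192) = 8214.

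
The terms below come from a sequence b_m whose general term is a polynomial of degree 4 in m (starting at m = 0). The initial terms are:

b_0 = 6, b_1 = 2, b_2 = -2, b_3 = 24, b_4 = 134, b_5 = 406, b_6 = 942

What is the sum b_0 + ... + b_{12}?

1st diffs: -4, -4, 26, 110, 272, 536.
2nd diffs: 0, 30, 84, 162, 264.
3rd diffs: 30, 54, 78, 102.
4th diffs: 24, 24, 24 (constant).
So b_m = m^4 - m^3 - 4m^2 + 6.
Continuing: …, 1868, 3334, 5514, 8606, …, b_{12} = 18438.
Summing m = 0..12 (13 terms) gives 52104.

52104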